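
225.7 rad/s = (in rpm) 1 rpm = 0.10471976 rad/s, so 225.7 rad/s = 225.7 / 0.10471976 = 2155.2762 rpm ≈ 2155 rpm (4 s.f.). Final answer: 2155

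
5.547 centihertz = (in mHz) 1 centihertz = 0.01 Hz, so 5.547 centihertz = 5.547 * 0.01 = 0.05547 Hz. 1 mHz = 0.001 Hz, so 0.05547 Hz = 0.05547 / 0.001 = 55.47 mHz. Final answer: 55.47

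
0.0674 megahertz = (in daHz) 6740. Check: 1 megahertz = 1000000 Hz, so 0.0674 megahertz = 0.0674 * 1000000 = 67400 Hz. 1 daHz = 10 Hz, so 67400 Hz = 67400 / 10 = 6740 daHz.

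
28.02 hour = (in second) 1 hour = 3600 s, so 28.02 hour = 28.02 * 3600 = 100872 s. 100872 s = 100872 second ≈ 1.009e+05 second (4 s.f.). Final answer: 1.009e+05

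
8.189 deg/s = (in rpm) 1.365. Check: 1 deg/s = 0.017453293 rad/s, so 8.189 deg/s = 8.189 * 0.017453293 = 0.14292501 rad/s. 1 rpm = 0.10471976 rad/s, so 0.14292501 rad/s = 0.14292501 / 0.10471976 = 1.3648333 rpm ≈ 1.365 rpm (4 s.f.).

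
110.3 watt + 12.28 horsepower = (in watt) 110.3 watt = 110.3 W. 1 horsepower = 745.69987 W, so 12.28 horsepower = 12.28 * 745.69987 = 9157.1944 W. Sum: 110.3 + 9157.1944 = 9267.4944 W. 9267.4944 W = 9267.4944 watt ≈ 9267 watt (4 s.f.). Final answer: 9267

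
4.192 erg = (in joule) 4.192e-07. Check: 1 erg = 1e-07 J, so 4.192 erg = 4.192 * 1e-07 = 4.192e-07 J. 4.192e-07 J = 4.192e-07 joule.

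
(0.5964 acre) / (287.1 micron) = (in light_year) 1 acre = 4046.8564 m^2, so 0.5964 acre = 0.5964 * 4046.8564 = 2413.5452 m^2. 1 micron = 1e-06 m, so 287.1 micron = 287.1 * 1e-06 = 0.0002871 m. Combine: 2413.5452 m^2 / 0.0002871 m = 8406635.9 m. 1 light_year = 9.4607305e+15 m, so 8406635.9 m = 8406635.9 / 9.4607305e+15 = 8.8858212e-10 light_year ≈ 8.886e-10 light_year (4 s.f.). Final answer: 8.886e-10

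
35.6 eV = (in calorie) 1 eV = 1.6021766e-19 J, so 35.6 eV = 35.6 * 1.6021766e-19 = 5.7037488e-18 J. 1 calorie = 4.184 J, so 5.7037488e-18 J = 5.7037488e-18 / 4.184 = 1.3632287e-18 calorie ≈ 1.363e-18 calorie (4 s.f.). Final answer: 1.363e-18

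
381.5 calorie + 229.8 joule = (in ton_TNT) 4.364e-07. Check: 1 calorie = 4.184 J, so 381.5 calorie = 381.5 * 4.184 = 1596.196 J. 229.8 joule = 229.8 J. Sum: 1596.196 + 229.8 = 1825.996 J. 1 ton_TNT = 4.184e+09 J, so 1825.996 J = 1825.996 / 4.184e+09 = 4.3642352e-07 ton_TNT ≈ 4.364e-07 ton_TNT (4 s.f.).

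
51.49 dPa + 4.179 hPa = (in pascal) 423. Check: 1 dPa = 0.1 Pa, so 51.49 dPa = 51.49 * 0.1 = 5.149 Pa. 1 hPa = 100 Pa, so 4.179 hPa = 4.179 * 100 = 417.9 Pa. Sum: 5.149 + 417.9 = 423.049 Pa. 423.049 Pa = 423.049 pascal ≈ 423 pascal (4 s.f.).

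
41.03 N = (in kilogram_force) 4.184. Check: 1 kilogram_force = 9.80665 N, so 41.03 N = 41.03 / 9.80665 = 4.1838956 kilogram_force ≈ 4.184 kilogram_force (4 s.f.).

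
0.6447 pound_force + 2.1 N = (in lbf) 1 pound_force = 4.4482216 N, so 0.6447 pound_force = 0.6447 * 4.4482216 = 2.8677685 N. 2.1 N is already in N. Sum: 2.8677685 + 2.1 = 4.9677685 N. 1 lbf = 4.4482216 N, so 4.9677685 N = 4.9677685 / 4.4482216 = 1.1167988 lbf ≈ 1.117 lbf (4 s.f.). Final answer: 1.117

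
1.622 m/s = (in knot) 1 knot = 0.51444444 m/s, so 1.622 m/s = 1.622 / 0.51444444 = 3.1529158 knot ≈ 3.153 knot (4 s.f.). Final answer: 3.153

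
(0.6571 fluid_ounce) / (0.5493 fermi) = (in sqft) 1 fluid_ounce = 2.957353e-05 m^3, so 0.6571 fluid_ounce = 0.6571 * 2.957353e-05 = 1.9432766e-05 m^3. 1 fermi = 1e-15 m, so 0.5493 fermi = 0.5493 * 1e-15 = 5.493e-16 m. Combine: 1.9432766e-05 m^3 / 5.493e-16 m = 3.5377328e+10 m^2. 1 sqft = 0.09290304 m^2, so 3.5377328e+10 m^2 = 3.5377328e+10 / 0.09290304 = 3.8079839e+11 sqft ≈ 3.808e+11 sqft (4 s.f.). Final answer: 3.808e+11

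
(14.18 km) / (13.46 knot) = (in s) 1 km = 1000 m, so 14.18 km = 14.18 * 1000 = 14180 m. 1 knot = 0.51444444 m/s, so 13.46 knot = 13.46 * 0.51444444 = 6.9244222 m/s. Combine: 14180 m / 6.9244222 m/s = 2047.8243 s. Result: 2047.8243 s ≈ 2048 s (4 s.f.). Final answer: 2048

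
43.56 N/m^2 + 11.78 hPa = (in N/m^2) 1222. Check: 43.56 N/m^2 = 43.56 Pa. 1 hPa = 100 Pa, so 11.78 hPa = 11.78 * 100 = 1178 Pa. Sum: 43.56 + 1178 = 1221.56 Pa. 1221.56 Pa = 1221.56 N/m^2 ≈ 1222 N/m^2 (4 s.f.).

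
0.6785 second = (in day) 0.6785 second = 0.6785 s. 1 day = 86400 s, so 0.6785 s = 0.6785 / 86400 = 7.8530093e-06 day ≈ 7.853e-06 day (4 s.f.). Final answer: 7.853e-06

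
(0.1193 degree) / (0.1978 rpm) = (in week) 1 degree = 0.017453293 rad, so 0.1193 degree = 0.1193 * 0.017453293 = 0.0020821778 rad. 1 rpm = 0.10471976 rad/s, so 0.1978 rpm = 0.1978 * 0.10471976 = 0.020713568 rad/s. Combine: 0.0020821778 rad / 0.020713568 rad/s = 0.10052241 s. 1 week = 604800 s, so 0.10052241 s = 0.10052241 / 604800 = 1.6620769e-07 week ≈ 1.662e-07 week (4 s.f.). Final answer: 1.662e-07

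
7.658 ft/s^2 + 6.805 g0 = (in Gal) 1 ft/s^2 = 0.3048 m/s^2, so 7.658 ft/s^2 = 7.658 * 0.3048 = 2.3341584 m/s^2. 1 g0 = 9.80665 m/s^2, so 6.805 g0 = 6.805 * 9.80665 = 66.734253 m/s^2. Sum: 2.3341584 + 66.734253 = 69.068412 m/s^2. 1 Gal = 0.01 m/s^2, so 69.068412 m/s^2 = 69.068412 / 0.01 = 6906.8412 Gal ≈ 6907 Gal (4 s.f.). Final answer: 6907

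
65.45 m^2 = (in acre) 1 acre = 4046.8564 m^2, so 65.45 m^2 = 65.45 / 4046.8564 = 0.016173047 acre ≈ 0.01617 acre (4 s.f.). Final answer: 0.01617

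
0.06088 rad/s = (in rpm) 1 rpm = 0.10471976 rad/s, so 0.06088 rad/s = 0.06088 / 0.10471976 = 0.58136118 rpm ≈ 0.5814 rpm (4 s.f.). Final answer: 0.5814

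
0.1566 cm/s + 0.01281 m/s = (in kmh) 1 cm/s = 0.01 m/s, so 0.1566 cm/s = 0.1566 * 0.01 = 0.001566 m/s. 0.01281 m/s is already in m/s. Sum: 0.001566 + 0.01281 = 0.014376 m/s. 1 kmh = 0.27777778 m/s, so 0.014376 m/s = 0.014376 / 0.27777778 = 0.0517536 kmh ≈ 0.05175 kmh (4 s.f.). Final answer: 0.05175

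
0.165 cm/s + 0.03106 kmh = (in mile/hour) 0.02299. Check: 1 cm/s = 0.01 m/s, so 0.165 cm/s = 0.165 * 0.01 = 0.00165 m/s. 1 kmh = 0.27777778 m/s, so 0.03106 kmh = 0.03106 * 0.27777778 = 0.0086277778 m/s. Sum: 0.00165 + 0.0086277778 = 0.010277778 m/s. 1 mile/hour = 0.44704 m/s, so 0.010277778 m/s = 0.010277778 / 0.44704 = 0.022990734 mile/hour ≈ 0.02299 mile/hour (4 s.f.).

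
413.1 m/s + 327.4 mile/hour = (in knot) 413.1 m/s is already in m/s. 1 mile/hour = 0.44704 m/s, so 327.4 mile/hour = 327.4 * 0.44704 = 146.3609 m/s. Sum: 413.1 + 146.3609 = 559.4609 m/s. 1 knot = 0.51444444 m/s, so 559.4609 m/s = 559.4609 / 0.51444444 = 1087.505 knot ≈ 1088 knot (4 s.f.). Final answer: 1088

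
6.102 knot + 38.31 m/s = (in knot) 1 knot = 0.51444444 m/s, so 6.102 knot = 6.102 * 0.51444444 = 3.13914 m/s. 38.31 m/s is already in m/s. Sum: 3.13914 + 38.31 = 41.44914 m/s. 1 knot = 0.51444444 m/s, so 41.44914 m/s = 41.44914 / 0.51444444 = 80.570683 knot ≈ 80.57 knot (4 s.f.). Final answer: 80.57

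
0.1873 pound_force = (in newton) 0.8332. Check: 1 pound_force = 4.4482216 N, so 0.1873 pound_force = 0.1873 * 4.4482216 = 0.83315191 N. 0.83315191 N = 0.83315191 newton ≈ 0.8332 newton (4 s.f.).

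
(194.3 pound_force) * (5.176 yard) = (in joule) 4091. Check: 1 pound_force = 4.4482216 N, so 194.3 pound_force = 194.3 * 4.4482216 = 864.28946 N. 1 yard = 0.9144 m, so 5.176 yard = 5.176 * 0.9144 = 4.7329344 m. Combine: 864.28946 N * 4.7329344 m = 4090.6253 J. 4090.6253 J = 4090.6253 joule ≈ 4091 joule (4 s.f.).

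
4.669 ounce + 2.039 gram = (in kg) 1 ounce = 0.028349523 kg, so 4.669 ounce = 4.669 * 0.028349523 = 0.13236392 kg. 1 gram = 0.001 kg, so 2.039 gram = 2.039 * 0.001 = 0.002039 kg. Sum: 0.13236392 + 0.002039 = 0.13440292 kg. Result: 0.13440292 kg ≈ 0.1344 kg (4 s.f.). Final answer: 0.1344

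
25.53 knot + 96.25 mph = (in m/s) 1 knot = 0.51444444 m/s, so 25.53 knot = 25.53 * 0.51444444 = 13.133767 m/s. 1 mph = 0.44704 m/s, so 96.25 mph = 96.25 * 0.44704 = 43.0276 m/s. Sum: 13.133767 + 43.0276 = 56.161367 m/s. Result: 56.161367 m/s ≈ 56.16 m/s (4 s.f.). Final answer: 56.16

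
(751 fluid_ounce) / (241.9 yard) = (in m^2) 1 fluid_ounce = 2.957353e-05 m^3, so 751 fluid_ounce = 751 * 2.957353e-05 = 0.022209721 m^3. 1 yard = 0.9144 m, so 241.9 yard = 241.9 * 0.9144 = 221.19336 m. Combine: 0.022209721 m^3 / 221.19336 m = 0.00010040862 m^2. Result: 0.00010040862 m^2 ≈ 0.0001004 m^2 (4 s.f.). Final answer: 0.0001004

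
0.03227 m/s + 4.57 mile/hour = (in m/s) 0.03227 m/s is already in m/s. 1 mile/hour = 0.44704 m/s, so 4.57 mile/hour = 4.57 * 0.44704 = 2.0429728 m/s. Sum: 0.03227 + 2.0429728 = 2.0752428 m/s. Result: 2.0752428 m/s ≈ 2.075 m/s (4 s.f.). Final answer: 2.075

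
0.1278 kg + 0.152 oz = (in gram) 132.1. Check: 0.1278 kg is already in kg. 1 oz = 0.028349523 kg, so 0.152 oz = 0.152 * 0.028349523 = 0.0043091275 kg. Sum: 0.1278 + 0.0043091275 = 0.13210913 kg. 1 gram = 0.001 kg, so 0.13210913 kg = 0.13210913 / 0.001 = 132.10913 gram ≈ 132.1 gram (4 s.f.).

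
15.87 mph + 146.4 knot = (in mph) 1 mph = 0.44704 m/s, so 15.87 mph = 15.87 * 0.44704 = 7.0945248 m/s. 1 knot = 0.51444444 m/s, so 146.4 knot = 146.4 * 0.51444444 = 75.314667 m/s. Sum: 7.0945248 + 75.314667 = 82.409191 m/s. 1 mph = 0.44704 m/s, so 82.409191 m/s = 82.409191 / 0.44704 = 184.34411 mph ≈ 184.3 mph (4 s.f.). Final answer: 184.3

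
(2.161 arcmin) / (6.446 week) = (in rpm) 1.54e-09. Check: 1 arcmin = 0.00029088821 rad, so 2.161 arcmin = 2.161 * 0.00029088821 = 0.00062860942 rad. 1 week = 604800 s, so 6.446 week = 6.446 * 604800 = 3898540.8 s. Combine: 0.00062860942 rad / 3898540.8 s = 1.6124223e-10 rad/s. 1 rpm = 0.10471976 rad/s, so 1.6124223e-10 rad/s = 1.6124223e-10 / 0.10471976 = 1.5397499e-09 rpm ≈ 1.54e-09 rpm (4 s.f.).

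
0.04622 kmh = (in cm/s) 1 kmh = 0.27777778 m/s, so 0.04622 kmh = 0.04622 * 0.27777778 = 0.012838889 m/s. 1 cm/s = 0.01 m/s, so 0.012838889 m/s = 0.012838889 / 0.01 = 1.2838889 cm/s ≈ 1.284 cm/s (4 s.f.). Final answer: 1.284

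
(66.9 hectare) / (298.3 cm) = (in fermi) 2.243e+20. Check: 1 hectare = 10000 m^2, so 66.9 hectare = 66.9 * 10000 = 669000 m^2. 1 cm = 0.01 m, so 298.3 cm = 298.3 * 0.01 = 2.983 m. Combine: 669000 m^2 / 2.983 m = 224270.87 m. 1 fermi = 1e-15 m, so 224270.87 m = 224270.87 / 1e-15 = 2.2427087e+20 fermi ≈ 2.243e+20 fermi (4 s.f.).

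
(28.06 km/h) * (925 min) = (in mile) 1 km/h = 0.27777778 m/s, so 28.06 km/h = 28.06 * 0.27777778 = 7.7944444 m/s. 1 min = 60 s, so 925 min = 925 * 60 = 55500 s. Combine: 7.7944444 m/s * 55500 s = 432591.67 m. 1 mile = 1609.344 m, so 432591.67 m = 432591.67 / 1609.344 = 268.8 mile. Final answer: 268.8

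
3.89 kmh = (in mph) 1 kmh = 0.27777778 m/s, so 3.89 kmh = 3.89 * 0.27777778 = 1.0805556 m/s. 1 mph = 0.44704 m/s, so 1.0805556 m/s = 1.0805556 / 0.44704 = 2.4171339 mph ≈ 2.417 mph (4 s.f.). Final answer: 2.417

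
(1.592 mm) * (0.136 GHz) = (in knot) 4.209e+05. Check: 1 mm = 0.001 m, so 1.592 mm = 1.592 * 0.001 = 0.001592 m. 1 GHz = 1e+09 Hz, so 0.136 GHz = 0.136 * 1e+09 = 1.36e+08 Hz. Combine: 0.001592 m * 1.36e+08 Hz = 216512 m/s. 1 knot = 0.51444444 m/s, so 216512 m/s = 216512 / 0.51444444 = 420865.66 knot ≈ 4.209e+05 knot (4 s.f.).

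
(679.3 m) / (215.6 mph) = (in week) 679.3 m is already in m. 1 mph = 0.44704 m/s, so 215.6 mph = 215.6 * 0.44704 = 96.381824 m/s. Combine: 679.3 m / 96.381824 m/s = 7.0480094 s. 1 week = 604800 s, so 7.0480094 s = 7.0480094 / 604800 = 1.1653455e-05 week ≈ 1.165e-05 week (4 s.f.). Final answer: 1.165e-05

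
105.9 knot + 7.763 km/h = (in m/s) 1 knot = 0.51444444 m/s, so 105.9 knot = 105.9 * 0.51444444 = 54.479667 m/s. 1 km/h = 0.27777778 m/s, so 7.763 km/h = 7.763 * 0.27777778 = 2.1563889 m/s. Sum: 54.479667 + 2.1563889 = 56.636056 m/s. Result: 56.636056 m/s ≈ 56.64 m/s (4 s.f.). Final answer: 56.64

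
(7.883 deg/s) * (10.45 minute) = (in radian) 86.27. Check: 1 deg/s = 0.017453293 rad/s, so 7.883 deg/s = 7.883 * 0.017453293 = 0.1375843 rad/s. 1 minute = 60 s, so 10.45 minute = 10.45 * 60 = 627 s. Combine: 0.1375843 rad/s * 627 s = 86.265359 rad. 86.265359 rad = 86.265359 radian ≈ 86.27 radian (4 s.f.).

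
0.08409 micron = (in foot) 2.759e-07. Check: 1 micron = 1e-06 m, so 0.08409 micron = 0.08409 * 1e-06 = 8.409e-08 m. 1 foot = 0.3048 m, so 8.409e-08 m = 8.409e-08 / 0.3048 = 2.7588583e-07 foot ≈ 2.759e-07 foot (4 s.f.).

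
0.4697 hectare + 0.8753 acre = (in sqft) 8.869e+04. Check: 1 hectare = 10000 m^2, so 0.4697 hectare = 0.4697 * 10000 = 4697 m^2. 1 acre = 4046.8564 m^2, so 0.8753 acre = 0.8753 * 4046.8564 = 3542.2134 m^2. Sum: 4697 + 3542.2134 = 8239.2134 m^2. 1 sqft = 0.09290304 m^2, so 8239.2134 m^2 = 8239.2134 / 0.09290304 = 88686.155 sqft ≈ 8.869e+04 sqft (4 s.f.).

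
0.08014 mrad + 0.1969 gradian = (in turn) 0.000505. Check: 1 mrad = 0.001 rad, so 0.08014 mrad = 0.08014 * 0.001 = 8.014e-05 rad. 1 gradian = 0.015707963 rad, so 0.1969 gradian = 0.1969 * 0.015707963 = 0.003092898 rad. Sum: 8.014e-05 + 0.003092898 = 0.003173038 rad. 1 turn = 6.2831853 rad, so 0.003173038 rad = 0.003173038 / 6.2831853 = 0.00050500468 turn ≈ 0.000505 turn (4 s.f.).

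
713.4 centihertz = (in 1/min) 1 centihertz = 0.01 Hz, so 713.4 centihertz = 713.4 * 0.01 = 7.134 Hz. 1 1/min = 0.016666667 Hz, so 7.134 Hz = 7.134 / 0.016666667 = 428.04 1/min ≈ 428 1/min (4 s.f.). Final answer: 428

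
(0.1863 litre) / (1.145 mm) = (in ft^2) 1 litre = 0.001 m^3, so 0.1863 litre = 0.1863 * 0.001 = 0.0001863 m^3. 1 mm = 0.001 m, so 1.145 mm = 1.145 * 0.001 = 0.001145 m. Combine: 0.0001863 m^3 / 0.001145 m = 0.16270742 m^2. 1 ft^2 = 0.09290304 m^2, so 0.16270742 m^2 = 0.16270742 / 0.09290304 = 1.7513681 ft^2 ≈ 1.751 ft^2 (4 s.f.). Final answer: 1.751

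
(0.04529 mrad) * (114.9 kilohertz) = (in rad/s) 1 mrad = 0.001 rad, so 0.04529 mrad = 0.04529 * 0.001 = 4.529e-05 rad. 1 kilohertz = 1000 Hz, so 114.9 kilohertz = 114.9 * 1000 = 114900 Hz. Combine: 4.529e-05 rad * 114900 Hz = 5.203821 rad/s. Result: 5.203821 rad/s ≈ 5.204 rad/s (4 s.f.). Final answer: 5.204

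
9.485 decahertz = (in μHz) 9.485e+07. Check: 1 decahertz = 10 Hz, so 9.485 decahertz = 9.485 * 10 = 94.85 Hz. 1 μHz = 1e-06 Hz, so 94.85 Hz = 94.85 / 1e-06 = 94850000 μHz ≈ 9.485e+07 μHz (4 s.f.).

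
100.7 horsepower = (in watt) 1 horsepower = 745.69987 W, so 100.7 horsepower = 100.7 * 745.69987 = 75091.977 W. 75091.977 W = 75091.977 watt ≈ 7.509e+04 watt (4 s.f.). Final answer: 7.509e+04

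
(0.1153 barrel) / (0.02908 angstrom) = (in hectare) 6.304e+05. Check: 1 barrel = 0.15898729 m^3, so 0.1153 barrel = 0.1153 * 0.15898729 = 0.018331235 m^3. 1 angstrom = 1e-10 m, so 0.02908 angstrom = 0.02908 * 1e-10 = 2.908e-12 m. Combine: 0.018331235 m^3 / 2.908e-12 m = 6.303726e+09 m^2. 1 hectare = 10000 m^2, so 6.303726e+09 m^2 = 6.303726e+09 / 10000 = 630372.6 hectare ≈ 6.304e+05 hectare (4 s.f.).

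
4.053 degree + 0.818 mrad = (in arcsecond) 1 degree = 0.017453293 rad, so 4.053 degree = 4.053 * 0.017453293 = 0.070738195 rad. 1 mrad = 0.001 rad, so 0.818 mrad = 0.818 * 0.001 = 0.000818 rad. Sum: 0.070738195 + 0.000818 = 0.071556195 rad. 1 arcsecond = 4.8481368e-06 rad, so 0.071556195 rad = 0.071556195 / 4.8481368e-06 = 14759.525 arcsecond ≈ 1.476e+04 arcsecond (4 s.f.). Final answer: 1.476e+04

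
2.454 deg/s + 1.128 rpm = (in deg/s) 9.222. Check: 1 deg/s = 0.017453293 rad/s, so 2.454 deg/s = 2.454 * 0.017453293 = 0.04283038 rad/s. 1 rpm = 0.10471976 rad/s, so 1.128 rpm = 1.128 * 0.10471976 = 0.11812388 rad/s. Sum: 0.04283038 + 0.11812388 = 0.16095426 rad/s. 1 deg/s = 0.017453293 rad/s, so 0.16095426 rad/s = 0.16095426 / 0.017453293 = 9.222 deg/s.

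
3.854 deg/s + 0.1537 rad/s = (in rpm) 1 deg/s = 0.017453293 rad/s, so 3.854 deg/s = 3.854 * 0.017453293 = 0.067264989 rad/s. 0.1537 rad/s is already in rad/s. Sum: 0.067264989 + 0.1537 = 0.22096499 rad/s. 1 rpm = 0.10471976 rad/s, so 0.22096499 rad/s = 0.22096499 / 0.10471976 = 2.1100602 rpm ≈ 2.11 rpm (4 s.f.). Final answer: 2.11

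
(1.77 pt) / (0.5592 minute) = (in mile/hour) 1 pt = 0.00035277778 m, so 1.77 pt = 1.77 * 0.00035277778 = 0.00062441667 m. 1 minute = 60 s, so 0.5592 minute = 0.5592 * 60 = 33.552 s. Combine: 0.00062441667 m / 33.552 s = 1.8610416e-05 m/s. 1 mile/hour = 0.44704 m/s, so 1.8610416e-05 m/s = 1.8610416e-05 / 0.44704 = 4.1630314e-05 mile/hour ≈ 4.163e-05 mile/hour (4 s.f.). Final answer: 4.163e-05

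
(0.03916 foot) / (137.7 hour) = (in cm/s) 2.408e-06. Check: 1 foot = 0.3048 m, so 0.03916 foot = 0.03916 * 0.3048 = 0.011935968 m. 1 hour = 3600 s, so 137.7 hour = 137.7 * 3600 = 495720 s. Combine: 0.011935968 m / 495720 s = 2.4078044e-08 m/s. 1 cm/s = 0.01 m/s, so 2.4078044e-08 m/s = 2.4078044e-08 / 0.01 = 2.4078044e-06 cm/s ≈ 2.408e-06 cm/s (4 s.f.).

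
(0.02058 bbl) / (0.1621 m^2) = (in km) 1 bbl = 0.15898729 m^3, so 0.02058 bbl = 0.02058 * 0.15898729 = 0.0032719585 m^3. 0.1621 m^2 is already in m^2. Combine: 0.0032719585 m^3 / 0.1621 m^2 = 0.020184815 m. 1 km = 1000 m, so 0.020184815 m = 0.020184815 / 1000 = 2.0184815e-05 km ≈ 2.018e-05 km (4 s.f.). Final answer: 2.018e-05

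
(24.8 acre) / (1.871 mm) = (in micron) 5.364e+13. Check: 1 acre = 4046.8564 m^2, so 24.8 acre = 24.8 * 4046.8564 = 100362.04 m^2. 1 mm = 0.001 m, so 1.871 mm = 1.871 * 0.001 = 0.001871 m. Combine: 100362.04 m^2 / 0.001871 m = 53640855 m. 1 micron = 1e-06 m, so 53640855 m = 53640855 / 1e-06 = 5.3640855e+13 micron ≈ 5.364e+13 micron (4 s.f.).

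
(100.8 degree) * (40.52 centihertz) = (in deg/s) 40.84. Check: 1 degree = 0.017453293 rad, so 100.8 degree = 100.8 * 0.017453293 = 1.7592919 rad. 1 centihertz = 0.01 Hz, so 40.52 centihertz = 40.52 * 0.01 = 0.4052 Hz. Combine: 1.7592919 rad * 0.4052 Hz = 0.71286507 rad/s. 1 deg/s = 0.017453293 rad/s, so 0.71286507 rad/s = 0.71286507 / 0.017453293 = 40.84416 deg/s ≈ 40.84 deg/s (4 s.f.).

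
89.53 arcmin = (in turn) 1 arcmin = 0.00029088821 rad, so 89.53 arcmin = 89.53 * 0.00029088821 = 0.026043221 rad. 1 turn = 6.2831853 rad, so 0.026043221 rad = 0.026043221 / 6.2831853 = 0.0041449074 turn ≈ 0.004145 turn (4 s.f.). Final answer: 0.004145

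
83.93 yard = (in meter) 76.75. Check: 1 yard = 0.9144 m, so 83.93 yard = 83.93 * 0.9144 = 76.745592 m. 76.745592 m = 76.745592 meter ≈ 76.75 meter (4 s.f.).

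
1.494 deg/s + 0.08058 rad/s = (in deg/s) 6.111. Check: 1 deg/s = 0.017453293 rad/s, so 1.494 deg/s = 1.494 * 0.017453293 = 0.026075219 rad/s. 0.08058 rad/s is already in rad/s. Sum: 0.026075219 + 0.08058 = 0.10665522 rad/s. 1 deg/s = 0.017453293 rad/s, so 0.10665522 rad/s = 0.10665522 / 0.017453293 = 6.1108939 deg/s ≈ 6.111 deg/s (4 s.f.).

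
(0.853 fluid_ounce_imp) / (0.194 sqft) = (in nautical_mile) 1 fluid_ounce_imp = 2.8413063e-05 m^3, so 0.853 fluid_ounce_imp = 0.853 * 2.8413063e-05 = 2.4236342e-05 m^3. 1 sqft = 0.09290304 m^2, so 0.194 sqft = 0.194 * 0.09290304 = 0.01802319 m^2. Combine: 2.4236342e-05 m^3 / 0.01802319 m^2 = 0.001344731 m. 1 nautical_mile = 1852 m, so 0.001344731 m = 0.001344731 / 1852 = 7.2609666e-07 nautical_mile ≈ 7.261e-07 nautical_mile (4 s.f.). Final answer: 7.261e-07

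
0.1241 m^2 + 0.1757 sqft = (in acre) 0.1241 m^2 is already in m^2. 1 sqft = 0.09290304 m^2, so 0.1757 sqft = 0.1757 * 0.09290304 = 0.016323064 m^2. Sum: 0.1241 + 0.016323064 = 0.14042306 m^2. 1 acre = 4046.8564 m^2, so 0.14042306 m^2 = 0.14042306 / 4046.8564 = 3.4699295e-05 acre ≈ 3.47e-05 acre (4 s.f.). Final answer: 3.47e-05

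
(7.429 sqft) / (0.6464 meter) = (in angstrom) 1.068e+10. Check: 1 sqft = 0.09290304 m^2, so 7.429 sqft = 7.429 * 0.09290304 = 0.69017668 m^2. 0.6464 meter = 0.6464 m. Combine: 0.69017668 m^2 / 0.6464 m = 1.0677238 m. 1 angstrom = 1e-10 m, so 1.0677238 m = 1.0677238 / 1e-10 = 1.0677238e+10 angstrom ≈ 1.068e+10 angstrom (4 s.f.).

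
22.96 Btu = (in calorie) 5790. Check: 1 Btu = 1055.0559 J, so 22.96 Btu = 22.96 * 1055.0559 = 24224.082 J. 1 calorie = 4.184 J, so 24224.082 J = 24224.082 / 4.184 = 5789.6946 calorie ≈ 5790 calorie (4 s.f.).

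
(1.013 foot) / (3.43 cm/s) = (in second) 1 foot = 0.3048 m, so 1.013 foot = 1.013 * 0.3048 = 0.3087624 m. 1 cm/s = 0.01 m/s, so 3.43 cm/s = 3.43 * 0.01 = 0.0343 m/s. Combine: 0.3087624 m / 0.0343 m/s = 9.0018192 s. 9.0018192 s = 9.0018192 second ≈ 9.002 second (4 s.f.). Final answer: 9.002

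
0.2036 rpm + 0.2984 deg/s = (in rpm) 0.2533. Check: 1 rpm = 0.10471976 rad/s, so 0.2036 rpm = 0.2036 * 0.10471976 = 0.021320942 rad/s. 1 deg/s = 0.017453293 rad/s, so 0.2984 deg/s = 0.2984 * 0.017453293 = 0.0052080625 rad/s. Sum: 0.021320942 + 0.0052080625 = 0.026529005 rad/s. 1 rpm = 0.10471976 rad/s, so 0.026529005 rad/s = 0.026529005 / 0.10471976 = 0.25333333 rpm ≈ 0.2533 rpm (4 s.f.).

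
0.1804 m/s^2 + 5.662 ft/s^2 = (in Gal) 190.6. Check: 0.1804 m/s^2 is already in m/s^2. 1 ft/s^2 = 0.3048 m/s^2, so 5.662 ft/s^2 = 5.662 * 0.3048 = 1.7257776 m/s^2. Sum: 0.1804 + 1.7257776 = 1.9061776 m/s^2. 1 Gal = 0.01 m/s^2, so 1.9061776 m/s^2 = 1.9061776 / 0.01 = 190.61776 Gal ≈ 190.6 Gal (4 s.f.).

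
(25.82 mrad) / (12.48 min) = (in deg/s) 0.001976. Check: 1 mrad = 0.001 rad, so 25.82 mrad = 25.82 * 0.001 = 0.02582 rad. 1 min = 60 s, so 12.48 min = 12.48 * 60 = 748.8 s. Combine: 0.02582 rad / 748.8 s = 3.4481838e-05 rad/s. 1 deg/s = 0.017453293 rad/s, so 3.4481838e-05 rad/s = 3.4481838e-05 / 0.017453293 = 0.0019756638 deg/s ≈ 0.001976 deg/s (4 s.f.).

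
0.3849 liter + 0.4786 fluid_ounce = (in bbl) 1 liter = 0.001 m^3, so 0.3849 liter = 0.3849 * 0.001 = 0.0003849 m^3. 1 fluid_ounce = 2.957353e-05 m^3, so 0.4786 fluid_ounce = 0.4786 * 2.957353e-05 = 1.4153891e-05 m^3. Sum: 0.0003849 + 1.4153891e-05 = 0.00039905389 m^3. 1 bbl = 0.15898729 m^3, so 0.00039905389 m^3 = 0.00039905389 / 0.15898729 = 0.0025099735 bbl ≈ 0.00251 bbl (4 s.f.). Final answer: 0.00251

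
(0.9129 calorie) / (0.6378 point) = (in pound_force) 1 calorie = 4.184 J, so 0.9129 calorie = 0.9129 * 4.184 = 3.8195736 J. 1 point = 0.00035277778 m, so 0.6378 point = 0.6378 * 0.00035277778 = 0.00022500167 m. Combine: 3.8195736 J / 0.00022500167 m = 16975.757 N. 1 pound_force = 4.4482216 N, so 16975.757 N = 16975.757 / 4.4482216 = 3816.302 pound_force ≈ 3816 pound_force (4 s.f.). Final answer: 3816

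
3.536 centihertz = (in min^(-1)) 2.122. Check: 1 centihertz = 0.01 Hz, so 3.536 centihertz = 3.536 * 0.01 = 0.03536 Hz. 1 min^(-1) = 0.016666667 Hz, so 0.03536 Hz = 0.03536 / 0.016666667 = 2.1216 min^(-1) ≈ 2.122 min^(-1) (4 s.f.).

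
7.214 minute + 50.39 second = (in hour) 0.1342. Check: 1 minute = 60 s, so 7.214 minute = 7.214 * 60 = 432.84 s. 50.39 second = 50.39 s. Sum: 432.84 + 50.39 = 483.23 s. 1 hour = 3600 s, so 483.23 s = 483.23 / 3600 = 0.13423056 hour ≈ 0.1342 hour (4 s.f.).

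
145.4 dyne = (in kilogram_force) 0.0001483. Check: 1 dyne = 1e-05 N, so 145.4 dyne = 145.4 * 1e-05 = 0.001454 N. 1 kilogram_force = 9.80665 N, so 0.001454 N = 0.001454 / 9.80665 = 0.00014826674 kilogram_force ≈ 0.0001483 kilogram_force (4 s.f.).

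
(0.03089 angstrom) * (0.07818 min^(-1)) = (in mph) 9.004e-15. Check: 1 angstrom = 1e-10 m, so 0.03089 angstrom = 0.03089 * 1e-10 = 3.089e-12 m. 1 min^(-1) = 0.016666667 Hz, so 0.07818 min^(-1) = 0.07818 * 0.016666667 = 0.001303 Hz. Combine: 3.089e-12 m * 0.001303 Hz = 4.024967e-15 m/s. 1 mph = 0.44704 m/s, so 4.024967e-15 m/s = 4.024967e-15 / 0.44704 = 9.0035948e-15 mph ≈ 9.004e-15 mph (4 s.f.).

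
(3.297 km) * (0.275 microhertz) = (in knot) 1 km = 1000 m, so 3.297 km = 3.297 * 1000 = 3297 m. 1 microhertz = 1e-06 Hz, so 0.275 microhertz = 0.275 * 1e-06 = 2.75e-07 Hz. Combine: 3297 m * 2.75e-07 Hz = 0.000906675 m/s. 1 knot = 0.51444444 m/s, so 0.000906675 m/s = 0.000906675 / 0.51444444 = 0.0017624352 knot ≈ 0.001762 knot (4 s.f.). Final answer: 0.001762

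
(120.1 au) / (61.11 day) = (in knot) 1 au = 1.4959787e+11 m, so 120.1 au = 120.1 * 1.4959787e+11 = 1.7966704e+13 m. 1 day = 86400 s, so 61.11 day = 61.11 * 86400 = 5279904 s. Combine: 1.7966704e+13 m / 5279904 s = 3402846.8 m/s. 1 knot = 0.51444444 m/s, so 3402846.8 m/s = 3402846.8 / 0.51444444 = 6614605 knot ≈ 6.615e+06 knot (4 s.f.). Final answer: 6.615e+06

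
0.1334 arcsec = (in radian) 6.467e-07. Check: 1 arcsec = 4.8481368e-06 rad, so 0.1334 arcsec = 0.1334 * 4.8481368e-06 = 6.4674145e-07 rad. 6.4674145e-07 rad = 6.4674145e-07 radian ≈ 6.467e-07 radian (4 s.f.).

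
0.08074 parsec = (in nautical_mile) 1 parsec = 3.0856776e+16 m, so 0.08074 parsec = 0.08074 * 3.0856776e+16 = 2.4913761e+15 m. 1 nautical_mile = 1852 m, so 2.4913761e+15 m = 2.4913761e+15 / 1852 = 1.3452355e+12 nautical_mile ≈ 1.345e+12 nautical_mile (4 s.f.). Final answer: 1.345e+12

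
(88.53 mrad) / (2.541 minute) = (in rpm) 1 mrad = 0.001 rad, so 88.53 mrad = 88.53 * 0.001 = 0.08853 rad. 1 minute = 60 s, so 2.541 minute = 2.541 * 60 = 152.46 s. Combine: 0.08853 rad / 152.46 s = 0.0005806769 rad/s. 1 rpm = 0.10471976 rad/s, so 0.0005806769 rad/s = 0.0005806769 / 0.10471976 = 0.0055450559 rpm ≈ 0.005545 rpm (4 s.f.). Final answer: 0.005545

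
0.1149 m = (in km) 1 km = 1000 m, so 0.1149 m = 0.1149 / 1000 = 0.0001149 km. Final answer: 0.0001149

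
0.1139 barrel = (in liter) 18.11. Check: 1 barrel = 0.15898729 m^3, so 0.1139 barrel = 0.1139 * 0.15898729 = 0.018108653 m^3. 1 liter = 0.001 m^3, so 0.018108653 m^3 = 0.018108653 / 0.001 = 18.108653 liter ≈ 18.11 liter (4 s.f.).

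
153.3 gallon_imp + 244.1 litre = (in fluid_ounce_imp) 1 gallon_imp = 0.00454609 m^3, so 153.3 gallon_imp = 153.3 * 0.00454609 = 0.6969156 m^3. 1 litre = 0.001 m^3, so 244.1 litre = 244.1 * 0.001 = 0.2441 m^3. Sum: 0.6969156 + 0.2441 = 0.9410156 m^3. 1 fluid_ounce_imp = 2.8413063e-05 m^3, so 0.9410156 m^3 = 0.9410156 / 2.8413063e-05 = 33119.119 fluid_ounce_imp ≈ 3.312e+04 fluid_ounce_imp (4 s.f.). Final answer: 3.312e+04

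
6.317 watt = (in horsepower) 6.317 watt = 6.317 W. 1 horsepower = 745.69987 W, so 6.317 W = 6.317 / 745.69987 = 0.0084712365 horsepower ≈ 0.008471 horsepower (4 s.f.). Final answer: 0.008471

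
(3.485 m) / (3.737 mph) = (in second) 2.086. Check: 3.485 m is already in m. 1 mph = 0.44704 m/s, so 3.737 mph = 3.737 * 0.44704 = 1.6705885 m/s. Combine: 3.485 m / 1.6705885 m/s = 2.0860912 s. 2.0860912 s = 2.0860912 second ≈ 2.086 second (4 s.f.).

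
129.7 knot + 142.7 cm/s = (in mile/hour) 1 knot = 0.51444444 m/s, so 129.7 knot = 129.7 * 0.51444444 = 66.723444 m/s. 1 cm/s = 0.01 m/s, so 142.7 cm/s = 142.7 * 0.01 = 1.427 m/s. Sum: 66.723444 + 1.427 = 68.150444 m/s. 1 mile/hour = 0.44704 m/s, so 68.150444 m/s = 68.150444 / 0.44704 = 152.4482 mile/hour ≈ 152.4 mile/hour (4 s.f.). Final answer: 152.4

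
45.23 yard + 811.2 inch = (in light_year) 1 yard = 0.9144 m, so 45.23 yard = 45.23 * 0.9144 = 41.358312 m. 1 inch = 0.0254 m, so 811.2 inch = 811.2 * 0.0254 = 20.60448 m. Sum: 41.358312 + 20.60448 = 61.962792 m. 1 light_year = 9.4607305e+15 m, so 61.962792 m = 61.962792 / 9.4607305e+15 = 6.5494723e-15 light_year ≈ 6.549e-15 light_year (4 s.f.). Final answer: 6.549e-15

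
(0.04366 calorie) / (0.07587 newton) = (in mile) 1 calorie = 4.184 J, so 0.04366 calorie = 0.04366 * 4.184 = 0.18267344 J. 0.07587 newton = 0.07587 N. Combine: 0.18267344 J / 0.07587 N = 2.4077164 m. 1 mile = 1609.344 m, so 2.4077164 m = 2.4077164 / 1609.344 = 0.0014960856 mile ≈ 0.001496 mile (4 s.f.). Final answer: 0.001496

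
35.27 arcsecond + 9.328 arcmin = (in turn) 0.0004591. Check: 1 arcsecond = 4.8481368e-06 rad, so 35.27 arcsecond = 35.27 * 4.8481368e-06 = 0.00017099379 rad. 1 arcmin = 0.00029088821 rad, so 9.328 arcmin = 9.328 * 0.00029088821 = 0.0027134052 rad. Sum: 0.00017099379 + 0.0027134052 = 0.002884399 rad. 1 turn = 6.2831853 rad, so 0.002884399 rad = 0.002884399 / 6.2831853 = 0.00045906636 turn ≈ 0.0004591 turn (4 s.f.).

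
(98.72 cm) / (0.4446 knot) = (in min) 0.07194. Check: 1 cm = 0.01 m, so 98.72 cm = 98.72 * 0.01 = 0.9872 m. 1 knot = 0.51444444 m/s, so 0.4446 knot = 0.4446 * 0.51444444 = 0.228722 m/s. Combine: 0.9872 m / 0.228722 m/s = 4.3161567 s. 1 min = 60 s, so 4.3161567 s = 4.3161567 / 60 = 0.071935946 min ≈ 0.07194 min (4 s.f.).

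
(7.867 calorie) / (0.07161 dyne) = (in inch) 1 calorie = 4.184 J, so 7.867 calorie = 7.867 * 4.184 = 32.915528 J. 1 dyne = 1e-05 N, so 0.07161 dyne = 0.07161 * 1e-05 = 7.161e-07 N. Combine: 32.915528 J / 7.161e-07 N = 45964988 m. 1 inch = 0.0254 m, so 45964988 m = 45964988 / 0.0254 = 1.8096452e+09 inch ≈ 1.81e+09 inch (4 s.f.). Final answer: 1.81e+09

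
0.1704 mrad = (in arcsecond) 1 mrad = 0.001 rad, so 0.1704 mrad = 0.1704 * 0.001 = 0.0001704 rad. 1 arcsecond = 4.8481368e-06 rad, so 0.0001704 rad = 0.0001704 / 4.8481368e-06 = 35.147523 arcsecond ≈ 35.15 arcsecond (4 s.f.). Final answer: 35.15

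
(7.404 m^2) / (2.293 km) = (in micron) 3229. Check: 7.404 m^2 is already in m^2. 1 km = 1000 m, so 2.293 km = 2.293 * 1000 = 2293 m. Combine: 7.404 m^2 / 2293 m = 0.0032289577 m. 1 micron = 1e-06 m, so 0.0032289577 m = 0.0032289577 / 1e-06 = 3228.9577 micron ≈ 3229 micron (4 s.f.).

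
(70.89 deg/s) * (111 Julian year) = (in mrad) 4.334e+12. Check: 1 deg/s = 0.017453293 rad/s, so 70.89 deg/s = 70.89 * 0.017453293 = 1.2372639 rad/s. 1 Julian year = 31557600 s, so 111 Julian year = 111 * 31557600 = 3.5028936e+09 s. Combine: 1.2372639 rad/s * 3.5028936e+09 s = 4.3340038e+09 rad. 1 mrad = 0.001 rad, so 4.3340038e+09 rad = 4.3340038e+09 / 0.001 = 4.3340038e+12 mrad ≈ 4.334e+12 mrad (4 s.f.).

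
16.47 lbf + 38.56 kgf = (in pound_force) 101.5. Check: 1 lbf = 4.4482216 N, so 16.47 lbf = 16.47 * 4.4482216 = 73.26221 N. 1 kgf = 9.80665 N, so 38.56 kgf = 38.56 * 9.80665 = 378.14442 N. Sum: 73.26221 + 378.14442 = 451.40663 N. 1 pound_force = 4.4482216 N, so 451.40663 N = 451.40663 / 4.4482216 = 101.48025 pound_force ≈ 101.5 pound_force (4 s.f.).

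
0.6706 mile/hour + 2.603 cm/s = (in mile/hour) 1 mile/hour = 0.44704 m/s, so 0.6706 mile/hour = 0.6706 * 0.44704 = 0.29978502 m/s. 1 cm/s = 0.01 m/s, so 2.603 cm/s = 2.603 * 0.01 = 0.02603 m/s. Sum: 0.29978502 + 0.02603 = 0.32581502 m/s. 1 mile/hour = 0.44704 m/s, so 0.32581502 m/s = 0.32581502 / 0.44704 = 0.72882745 mile/hour ≈ 0.7288 mile/hour (4 s.f.). Final answer: 0.7288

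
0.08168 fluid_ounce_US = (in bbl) 1.519e-05. Check: 1 fluid_ounce_US = 2.957353e-05 m^3, so 0.08168 fluid_ounce_US = 0.08168 * 2.957353e-05 = 2.4155659e-06 m^3. 1 bbl = 0.15898729 m^3, so 2.4155659e-06 m^3 = 2.4155659e-06 / 0.15898729 = 1.5193452e-05 bbl ≈ 1.519e-05 bbl (4 s.f.).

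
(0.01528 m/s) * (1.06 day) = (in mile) 0.8695. Check: 0.01528 m/s is already in m/s. 1 day = 86400 s, so 1.06 day = 1.06 * 86400 = 91584 s. Combine: 0.01528 m/s * 91584 s = 1399.4035 m. 1 mile = 1609.344 m, so 1399.4035 m = 1399.4035 / 1609.344 = 0.86954903 mile ≈ 0.8695 mile (4 s.f.).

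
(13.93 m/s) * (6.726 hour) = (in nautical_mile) 13.93 m/s is already in m/s. 1 hour = 3600 s, so 6.726 hour = 6.726 * 3600 = 24213.6 s. Combine: 13.93 m/s * 24213.6 s = 337295.45 m. 1 nautical_mile = 1852 m, so 337295.45 m = 337295.45 / 1852 = 182.12497 nautical_mile ≈ 182.1 nautical_mile (4 s.f.). Final answer: 182.1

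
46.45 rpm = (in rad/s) 4.864. Check: 1 rpm = 0.10471976 rad/s, so 46.45 rpm = 46.45 * 0.10471976 = 4.8642326 rad/s. Result: 4.8642326 rad/s ≈ 4.864 rad/s (4 s.f.).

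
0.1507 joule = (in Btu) 0.0001428. Check: 0.1507 joule = 0.1507 J. 1 Btu = 1055.0559 J, so 0.1507 J = 0.1507 / 1055.0559 = 0.00014283604 Btu ≈ 0.0001428 Btu (4 s.f.).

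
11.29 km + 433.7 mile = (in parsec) 2.299e-11. Check: 1 km = 1000 m, so 11.29 km = 11.29 * 1000 = 11290 m. 1 mile = 1609.344 m, so 433.7 mile = 433.7 * 1609.344 = 697972.49 m. Sum: 11290 + 697972.49 = 709262.49 m. 1 parsec = 3.0856776e+16 m, so 709262.49 m = 709262.49 / 3.0856776e+16 = 2.2985632e-11 parsec ≈ 2.299e-11 parsec (4 s.f.).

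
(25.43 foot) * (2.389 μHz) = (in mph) 4.142e-05. Check: 1 foot = 0.3048 m, so 25.43 foot = 25.43 * 0.3048 = 7.751064 m. 1 μHz = 1e-06 Hz, so 2.389 μHz = 2.389 * 1e-06 = 2.389e-06 Hz. Combine: 7.751064 m * 2.389e-06 Hz = 1.8517292e-05 m/s. 1 mph = 0.44704 m/s, so 1.8517292e-05 m/s = 1.8517292e-05 / 0.44704 = 4.1422002e-05 mph ≈ 4.142e-05 mph (4 s.f.).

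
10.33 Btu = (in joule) 1 Btu = 1055.0559 J, so 10.33 Btu = 10.33 * 1055.0559 = 10898.727 J. 10898.727 J = 10898.727 joule ≈ 1.09e+04 joule (4 s.f.). Final answer: 1.09e+04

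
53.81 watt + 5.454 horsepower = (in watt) 53.81 watt = 53.81 W. 1 horsepower = 745.69987 W, so 5.454 horsepower = 5.454 * 745.69987 = 4067.0471 W. Sum: 53.81 + 4067.0471 = 4120.8571 W. 4120.8571 W = 4120.8571 watt ≈ 4121 watt (4 s.f.). Final answer: 4121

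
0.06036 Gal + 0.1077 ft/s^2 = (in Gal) 1 Gal = 0.01 m/s^2, so 0.06036 Gal = 0.06036 * 0.01 = 0.0006036 m/s^2. 1 ft/s^2 = 0.3048 m/s^2, so 0.1077 ft/s^2 = 0.1077 * 0.3048 = 0.03282696 m/s^2. Sum: 0.0006036 + 0.03282696 = 0.03343056 m/s^2. 1 Gal = 0.01 m/s^2, so 0.03343056 m/s^2 = 0.03343056 / 0.01 = 3.343056 Gal ≈ 3.343 Gal (4 s.f.). Final answer: 3.343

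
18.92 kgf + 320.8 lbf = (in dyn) 1 kgf = 9.80665 N, so 18.92 kgf = 18.92 * 9.80665 = 185.54182 N. 1 lbf = 4.4482216 N, so 320.8 lbf = 320.8 * 4.4482216 = 1426.9895 N. Sum: 185.54182 + 1426.9895 = 1612.5313 N. 1 dyn = 1e-05 N, so 1612.5313 N = 1612.5313 / 1e-05 = 1.6125313e+08 dyn ≈ 1.613e+08 dyn (4 s.f.). Final answer: 1.613e+08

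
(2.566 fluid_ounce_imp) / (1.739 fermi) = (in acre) 1.036e+07. Check: 1 fluid_ounce_imp = 2.8413063e-05 m^3, so 2.566 fluid_ounce_imp = 2.566 * 2.8413063e-05 = 7.2907918e-05 m^3. 1 fermi = 1e-15 m, so 1.739 fermi = 1.739 * 1e-15 = 1.739e-15 m. Combine: 7.2907918e-05 m^3 / 1.739e-15 m = 4.1925197e+10 m^2. 1 acre = 4046.8564 m^2, so 4.1925197e+10 m^2 = 4.1925197e+10 / 4046.8564 = 10359942 acre ≈ 1.036e+07 acre (4 s.f.).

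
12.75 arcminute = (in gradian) 1 arcminute = 0.00029088821 rad, so 12.75 arcminute = 12.75 * 0.00029088821 = 0.0037088247 rad. 1 gradian = 0.015707963 rad, so 0.0037088247 rad = 0.0037088247 / 0.015707963 = 0.23611111 gradian ≈ 0.2361 gradian (4 s.f.). Final answer: 0.2361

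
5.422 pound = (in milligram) 2.459e+06. Check: 1 pound = 0.45359237 kg, so 5.422 pound = 5.422 * 0.45359237 = 2.4593778 kg. 1 milligram = 1e-06 kg, so 2.4593778 kg = 2.4593778 / 1e-06 = 2459377.8 milligram ≈ 2.459e+06 milligram (4 s.f.).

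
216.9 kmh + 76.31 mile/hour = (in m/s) 1 kmh = 0.27777778 m/s, so 216.9 kmh = 216.9 * 0.27777778 = 60.25 m/s. 1 mile/hour = 0.44704 m/s, so 76.31 mile/hour = 76.31 * 0.44704 = 34.113622 m/s. Sum: 60.25 + 34.113622 = 94.363622 m/s. Result: 94.363622 m/s ≈ 94.36 m/s (4 s.f.). Final answer: 94.36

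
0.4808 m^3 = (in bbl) 3.024. Check: 1 bbl = 0.15898729 m^3, so 0.4808 m^3 = 0.4808 / 0.15898729 = 3.024141 bbl ≈ 3.024 bbl (4 s.f.).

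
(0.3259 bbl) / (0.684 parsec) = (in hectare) 2.455e-22. Check: 1 bbl = 0.15898729 m^3, so 0.3259 bbl = 0.3259 * 0.15898729 = 0.051813959 m^3. 1 parsec = 3.0856776e+16 m, so 0.684 parsec = 0.684 * 3.0856776e+16 = 2.1106035e+16 m. Combine: 0.051813959 m^3 / 2.1106035e+16 m = 2.4549358e-18 m^2. 1 hectare = 10000 m^2, so 2.4549358e-18 m^2 = 2.4549358e-18 / 10000 = 2.4549358e-22 hectare ≈ 2.455e-22 hectare (4 s.f.).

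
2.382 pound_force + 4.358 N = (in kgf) 1.525. Check: 1 pound_force = 4.4482216 N, so 2.382 pound_force = 2.382 * 4.4482216 = 10.595664 N. 4.358 N is already in N. Sum: 10.595664 + 4.358 = 14.953664 N. 1 kgf = 9.80665 N, so 14.953664 N = 14.953664 / 9.80665 = 1.5248494 kgf ≈ 1.525 kgf (4 s.f.).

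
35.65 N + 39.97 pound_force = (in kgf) 35.65 N is already in N. 1 pound_force = 4.4482216 N, so 39.97 pound_force = 39.97 * 4.4482216 = 177.79542 N. Sum: 35.65 + 177.79542 = 213.44542 N. 1 kgf = 9.80665 N, so 213.44542 N = 213.44542 / 9.80665 = 21.765375 kgf ≈ 21.77 kgf (4 s.f.). Final answer: 21.77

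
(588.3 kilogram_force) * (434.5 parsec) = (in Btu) 7.331e+19. Check: 1 kilogram_force = 9.80665 N, so 588.3 kilogram_force = 588.3 * 9.80665 = 5769.2522 N. 1 parsec = 3.0856776e+16 m, so 434.5 parsec = 434.5 * 3.0856776e+16 = 1.3407269e+19 m. Combine: 5769.2522 N * 1.3407269e+19 m = 7.7349917e+22 J. 1 Btu = 1055.0559 J, so 7.7349917e+22 J = 7.7349917e+22 / 1055.0559 = 7.3313575e+19 Btu ≈ 7.331e+19 Btu (4 s.f.).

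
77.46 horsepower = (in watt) 5.776e+04. Check: 1 horsepower = 745.69987 W, so 77.46 horsepower = 77.46 * 745.69987 = 57761.912 W. 57761.912 W = 57761.912 watt ≈ 5.776e+04 watt (4 s.f.).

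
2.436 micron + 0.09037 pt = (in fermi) 3.432e+10. Check: 1 micron = 1e-06 m, so 2.436 micron = 2.436 * 1e-06 = 2.436e-06 m. 1 pt = 0.00035277778 m, so 0.09037 pt = 0.09037 * 0.00035277778 = 3.1880528e-05 m. Sum: 2.436e-06 + 3.1880528e-05 = 3.4316528e-05 m. 1 fermi = 1e-15 m, so 3.4316528e-05 m = 3.4316528e-05 / 1e-15 = 3.4316528e+10 fermi ≈ 3.432e+10 fermi (4 s.f.).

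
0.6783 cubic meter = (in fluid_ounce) 2.294e+04. Check: 0.6783 cubic meter = 0.6783 m^3. 1 fluid_ounce = 2.957353e-05 m^3, so 0.6783 m^3 = 0.6783 / 2.957353e-05 = 22936.052 fluid_ounce ≈ 2.294e+04 fluid_ounce (4 s.f.).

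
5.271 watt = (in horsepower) 0.007069. Check: 5.271 watt = 5.271 W. 1 horsepower = 745.69987 W, so 5.271 W = 5.271 / 745.69987 = 0.0070685274 horsepower ≈ 0.007069 horsepower (4 s.f.).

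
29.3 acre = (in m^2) 1 acre = 4046.8564 m^2, so 29.3 acre = 29.3 * 4046.8564 = 118572.89 m^2. Result: 118572.89 m^2 ≈ 1.186e+05 m^2 (4 s.f.). Final answer: 1.186e+05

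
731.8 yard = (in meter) 1 yard = 0.9144 m, so 731.8 yard = 731.8 * 0.9144 = 669.15792 m. 669.15792 m = 669.15792 meter ≈ 669.2 meter (4 s.f.). Final answer: 669.2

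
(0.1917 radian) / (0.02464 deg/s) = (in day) 0.005159. Check: 0.1917 radian = 0.1917 rad. 1 deg/s = 0.017453293 rad/s, so 0.02464 deg/s = 0.02464 * 0.017453293 = 0.00043004913 rad/s. Combine: 0.1917 rad / 0.00043004913 rad/s = 445.76302 s. 1 day = 86400 s, so 445.76302 s = 445.76302 / 86400 = 0.0051592943 day ≈ 0.005159 day (4 s.f.).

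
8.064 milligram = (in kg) 8.064e-06. Check: 1 milligram = 1e-06 kg, so 8.064 milligram = 8.064 * 1e-06 = 8.064e-06 kg. Result: 8.064e-06 kg.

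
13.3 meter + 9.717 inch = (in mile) 13.3 meter = 13.3 m. 1 inch = 0.0254 m, so 9.717 inch = 9.717 * 0.0254 = 0.2468118 m. Sum: 13.3 + 0.2468118 = 13.546812 m. 1 mile = 1609.344 m, so 13.546812 m = 13.546812 / 1609.344 = 0.0084175986 mile ≈ 0.008418 mile (4 s.f.). Final answer: 0.008418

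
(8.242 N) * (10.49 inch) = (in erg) 2.196e+07. Check: 8.242 N is already in N. 1 inch = 0.0254 m, so 10.49 inch = 10.49 * 0.0254 = 0.266446 m. Combine: 8.242 N * 0.266446 m = 2.1960479 J. 1 erg = 1e-07 J, so 2.1960479 J = 2.1960479 / 1e-07 = 21960479 erg ≈ 2.196e+07 erg (4 s.f.).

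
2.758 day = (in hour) 66.19. Check: 1 day = 86400 s, so 2.758 day = 2.758 * 86400 = 238291.2 s. 1 hour = 3600 s, so 238291.2 s = 238291.2 / 3600 = 66.192 hour ≈ 66.19 hour (4 s.f.).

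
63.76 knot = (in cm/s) 1 knot = 0.51444444 m/s, so 63.76 knot = 63.76 * 0.51444444 = 32.800978 m/s. 1 cm/s = 0.01 m/s, so 32.800978 m/s = 32.800978 / 0.01 = 3280.0978 cm/s ≈ 3280 cm/s (4 s.f.). Final answer: 3280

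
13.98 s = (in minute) 0.233. Check: 1 minute = 60 s, so 13.98 s = 13.98 / 60 = 0.233 minute.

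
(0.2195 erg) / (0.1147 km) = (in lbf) 1 erg = 1e-07 J, so 0.2195 erg = 0.2195 * 1e-07 = 2.195e-08 J. 1 km = 1000 m, so 0.1147 km = 0.1147 * 1000 = 114.7 m. Combine: 2.195e-08 J / 114.7 m = 1.9136879e-10 N. 1 lbf = 4.4482216 N, so 1.9136879e-10 N = 1.9136879e-10 / 4.4482216 = 4.3021415e-11 lbf ≈ 4.302e-11 lbf (4 s.f.). Final answer: 4.302e-11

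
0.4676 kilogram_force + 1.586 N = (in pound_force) 1 kilogram_force = 9.80665 N, so 0.4676 kilogram_force = 0.4676 * 9.80665 = 4.5855895 N. 1.586 N is already in N. Sum: 4.5855895 + 1.586 = 6.1715895 N. 1 pound_force = 4.4482216 N, so 6.1715895 N = 6.1715895 / 4.4482216 = 1.3874285 pound_force ≈ 1.387 pound_force (4 s.f.). Final answer: 1.387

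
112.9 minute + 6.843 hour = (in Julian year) 1 minute = 60 s, so 112.9 minute = 112.9 * 60 = 6774 s. 1 hour = 3600 s, so 6.843 hour = 6.843 * 3600 = 24634.8 s. Sum: 6774 + 24634.8 = 31408.8 s. 1 Julian year = 31557600 s, so 31408.8 s = 31408.8 / 31557600 = 0.00099528481 Julian year ≈ 0.0009953 Julian year (4 s.f.). Final answer: 0.0009953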